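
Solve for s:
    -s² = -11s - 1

s = -0.0902 or s = 11.0902

Rearrange to standard form: -s² + 11s + 1 = 0.
Discriminant: (11)² − 4·(-1)·1 = 125.
Quadratic formula: s = (-11 ± √125) / (-2).
So s = 11/2 - 5·√(5)/2 ≈ -0.0902 or s = 11/2 + 5·√(5)/2 ≈ 11.0902.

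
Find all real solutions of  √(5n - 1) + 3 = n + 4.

Isolate the radical: √(5n - 1) = n + 1.
Square both sides: 5n - 1 = (n + 1)².
Expand and rearrange: n² - 3n + 2 = 0.
Solving gives n = 2 or n = 1.
Check each candidate in the original equation:
  n = 2: √(9) = 3, while n + 1 = 3 — valid.
  n = 1: √(4) = 2, while n + 1 = 2 — valid.

n = 1 or n = 2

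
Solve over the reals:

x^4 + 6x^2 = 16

x = -1.4142 or x = 1.4142

Let u = x^2. The equation becomes u^2 + 6u - 16 = 0.
Factor: (u + 8)(u - 2) = 0, so u = -8 or u = 2.
x^2 = -8 < 0 has no real solution.
x^2 = 2 gives x = +/-sqrt(2) ~= +/-1.4142.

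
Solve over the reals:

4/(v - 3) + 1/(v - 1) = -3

Multiply both sides by (v - 3)(v - 1):
4(v - 1) + (v - 3) = -3(v - 3)(v - 1).
Expand and collect terms: -3v² + 7v - 2 = 0.
Factor or apply the quadratic formula: v = 0.3333 or v = 2.
Neither value makes a denominator zero (v ≠ 3, v ≠ 1), so both are valid.

v = 0.3333 or v = 2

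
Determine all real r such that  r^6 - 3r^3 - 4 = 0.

Let u = r^3. The equation becomes u^2 - 3u - 4 = 0.
Factor: (u + 1)(u - 4) = 0, so u = -1 or u = 4.
r^3 = -1 gives r = -1.
r^3 = 4 gives r = (4)^(1/3) ~= 1.5874.

r = -1 or r = 1.5874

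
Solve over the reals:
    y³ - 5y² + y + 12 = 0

Possible rational roots are divisors of 12. Testing y = 4 gives 0, so (y - 4) is a factor.
Divide: y³ - 5y² + y + 12 = (y - 4)(y² - y - 3).
Apply the quadratic formula to y² - y - 3 = 0: y = (1 ± √13)/2, i.e. y ≈ 2.3028 or y ≈ -1.3028.

y = -1.3028 or y = 2.3028 or y = 4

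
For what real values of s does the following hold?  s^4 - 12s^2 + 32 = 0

Let u = s^2. The equation becomes u^2 - 12u + 32 = 0.
Factor: (u - 8)(u - 4) = 0, so u = 8 or u = 4.
s^2 = 8 gives s = +/-2*sqrt(2) ~= +/-2.8284.
s^2 = 4 gives s = +/-2.

s = -2.8284 or s = -2 or s = 2 or s = 2.8284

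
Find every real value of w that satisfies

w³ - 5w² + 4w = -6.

w = -0.7321 or w = 2.7321 or w = 3

Rearrange: w³ - 5w² + 4w + 6 = 0.
Possible rational roots are divisors of 6. Testing w = 3 gives 0, so (w - 3) is a factor.
Divide: w³ - 5w² + 4w + 6 = (w - 3)(w² - 2w - 2).
Apply the quadratic formula to w² - 2w - 2 = 0: w = (2 ± √12)/2, i.e. w ≈ 2.7321 or w ≈ -0.7321.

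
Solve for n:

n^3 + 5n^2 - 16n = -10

n = -7.3589 or n = 1 or n = 1.3589

Rearrange: n^3 + 5n^2 - 16n + 10 = 0.
Possible rational roots are divisors of 10. Testing n = 1 gives 0, so (n - 1) is a factor.
Divide: n^3 + 5n^2 - 16n + 10 = (n - 1)(n^2 + 6n - 10).
Apply the quadratic formula to n^2 + 6n - 10 = 0: n = (-6 +/- sqrt(76))/2, i.e. n ~= 1.3589 or n ~= -7.3589.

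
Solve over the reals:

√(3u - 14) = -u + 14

Square both sides: 3u - 14 = (-u + 14)².
Expand and rearrange: u² - 31u + 210 = 0.
Solving gives u = 21 or u = 10.
Check each candidate in the original equation:
  u = 21: √(49) = 7, while -u + 14 = -7 — extraneous.
  u = 10: √(16) = 4, while -u + 14 = 4 — valid.

u = 10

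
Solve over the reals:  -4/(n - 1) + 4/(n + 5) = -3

n = -6.1231 or n = 2.1231

Multiply both sides by (n - 1)(n + 5):
-4(n + 5) + 4(n - 1) = -3(n - 1)(n + 5).
Expand and collect terms: -3n^2 - 12n + 39 = 0.
By the quadratic formula, n = (12 +/- sqrt(612)) / -6, so n ~= -6.1231 or n ~= 2.1231.
Neither value makes a denominator zero (n != 1, n != -5), so both are valid.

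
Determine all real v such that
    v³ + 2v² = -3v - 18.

Rearrange: v³ + 2v² + 3v + 18 = 0.
Possible rational roots are divisors of 18. Testing v = -3 gives 0, so (v + 3) is a factor.
Divide: v³ + 2v² + 3v + 18 = (v + 3)(v² - v + 6).
The quadratic v² - v + 6 has discriminant -23 < 0, so no further real roots.

v = -3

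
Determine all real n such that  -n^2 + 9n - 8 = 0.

Factor: -1(n - 1)(n - 8) = 0.
So n = 1 or n = 8.

n = 1 or n = 8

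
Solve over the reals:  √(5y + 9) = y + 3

Square both sides: 5y + 9 = (y + 3)².
Expand and rearrange: y² + y = 0.
Solving gives y = 0 or y = -1.
Check each candidate in the original equation:
  y = 0: √(9) = 3, while y + 3 = 3 — valid.
  y = -1: √(4) = 2, while y + 3 = 2 — valid.

y = -1 or y = 0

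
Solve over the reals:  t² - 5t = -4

t = 1 or t = 4

Bring every term to one side: t² - 5t + 4 = 0.
Factor: (t - 1)(t - 4) = 0.
So t = 1 or t = 4.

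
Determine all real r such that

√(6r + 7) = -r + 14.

Square both sides: 6r + 7 = (-r + 14)².
Expand and rearrange: r² - 34r + 189 = 0.
Solving gives r = 27 or r = 7.
Check each candidate in the original equation:
  r = 27: √(169) = 13, while -r + 14 = -13 — extraneous.
  r = 7: √(49) = 7, while -r + 14 = 7 — valid.

r = 7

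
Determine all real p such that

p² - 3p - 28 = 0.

Factor: (p + 4)(p - 7) = 0.
So p = -4 or p = 7.

p = -4 or p = 7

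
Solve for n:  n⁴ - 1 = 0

Let u = n². The equation becomes u² - 1 = 0.
Factor: (u + 1)(u - 1) = 0, so u = -1 or u = 1.
n² = -1 < 0 has no real solution.
n² = 1 gives n = ±1.

n = -1 or n = 1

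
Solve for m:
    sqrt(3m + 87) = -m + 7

Square both sides: 3m + 87 = (-m + 7)^2.
Expand and rearrange: m^2 - 17m - 38 = 0.
Solving gives m = 19 or m = -2.
Check each candidate in the original equation:
  m = 19: sqrt(144) = 12, while -m + 7 = -12 — extraneous.
  m = -2: sqrt(81) = 9, while -m + 7 = 9 — valid.

m = -2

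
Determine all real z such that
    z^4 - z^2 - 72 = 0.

z = -3 or z = 3

Let u = z^2. The equation becomes u^2 - u - 72 = 0.
Factor: (u - 9)(u + 8) = 0, so u = 9 or u = -8.
z^2 = 9 gives z = +/-3.
z^2 = -8 < 0 has no real solution.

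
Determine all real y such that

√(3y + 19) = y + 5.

Square both sides: 3y + 19 = (y + 5)².
Expand and rearrange: y² + 7y + 6 = 0.
Solving gives y = -1 or y = -6.
Check each candidate in the original equation:
  y = -1: √(16) = 4, while y + 5 = 4 — valid.
  y = -6: √(1) = 1, while y + 5 = -1 — extraneous.

y = -1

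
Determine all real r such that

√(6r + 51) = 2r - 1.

Square both sides: 6r + 51 = (2r - 1)².
Expand and rearrange: 4r² - 10r - 50 = 0.
Solving gives r = 5 or r = -2.5.
Check each candidate in the original equation:
  r = 5: √(81) = 9, while 2r - 1 = 9 — valid.
  r = -2.5: √(36) = 6, while 2r - 1 = -6 — extraneous.

r = 5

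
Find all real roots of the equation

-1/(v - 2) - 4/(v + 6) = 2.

Multiply both sides by (v - 2)(v + 6):
-(v + 6) - 4(v - 2) = 2(v - 2)(v + 6).
Expand and collect terms: 2v^2 + 13v - 26 = 0.
By the quadratic formula, v = (-13 +/- sqrt(377)) / 4, so v ~= 1.6041 or v ~= -8.1041.
Neither value makes a denominator zero (v != 2, v != -6), so both are valid.

v = -8.1041 or v = 1.6041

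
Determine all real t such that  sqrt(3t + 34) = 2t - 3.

t = 5

Square both sides: 3t + 34 = (2t - 3)^2.
Expand and rearrange: 4t^2 - 15t - 25 = 0.
Solving gives t = 5 or t = -1.25.
Check each candidate in the original equation:
  t = 5: sqrt(49) = 7, while 2t - 3 = 7 — valid.
  t = -1.25: sqrt(30.25) = 5.5, while 2t - 3 = -5.5 — extraneous.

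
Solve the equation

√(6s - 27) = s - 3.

Square both sides: 6s - 27 = (s - 3)².
Expand and rearrange: s² - 12s + 36 = 0.
This gives the repeated root s = 6.
Check in the original equation:
  s = 6: √(9) = 3, while s - 3 = 3 — valid.

s = 6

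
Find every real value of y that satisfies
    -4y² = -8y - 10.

y = -0.8708 or y = 2.8708

Rearrange to standard form: -4y² + 8y + 10 = 0.
Discriminant: (8)² − 4·(-4)·10 = 224.
Quadratic formula: y = (-8 ± √224) / (-8).
So y = 1 - √(14)/2 ≈ -0.8708 or y = 1 + √(14)/2 ≈ 2.8708.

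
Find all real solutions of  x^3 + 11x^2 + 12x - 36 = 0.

x = -9.2915 or x = -3 or x = 1.2915

Possible rational roots are divisors of -36. Testing x = -3 gives 0, so (x + 3) is a factor.
Divide: x^3 + 11x^2 + 12x - 36 = (x + 3)(x^2 + 8x - 12).
Apply the quadratic formula to x^2 + 8x - 12 = 0: x = (-8 +/- sqrt(112))/2, i.e. x ~= 1.2915 or x ~= -9.2915.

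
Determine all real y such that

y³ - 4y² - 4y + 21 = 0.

Possible rational roots are divisors of 21. Testing y = 3 gives 0, so (y - 3) is a factor.
Divide: y³ - 4y² - 4y + 21 = (y - 3)(y² - y - 7).
Apply the quadratic formula to y² - y - 7 = 0: y = (1 ± √29)/2, i.e. y ≈ 3.1926 or y ≈ -2.1926.

y = -2.1926 or y = 3 or y = 3.1926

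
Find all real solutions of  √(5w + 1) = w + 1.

w = 0 or w = 3

Square both sides: 5w + 1 = (w + 1)².
Expand and rearrange: w² - 3w = 0.
Solving gives w = 3 or w = 0.
Check each candidate in the original equation:
  w = 3: √(16) = 4, while w + 1 = 4 — valid.
  w = 0: √(1) = 1, while w + 1 = 1 — valid.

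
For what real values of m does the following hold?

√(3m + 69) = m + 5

m = 4

Square both sides: 3m + 69 = (m + 5)².
Expand and rearrange: m² + 7m - 44 = 0.
Solving gives m = 4 or m = -11.
Check each candidate in the original equation:
  m = 4: √(81) = 9, while m + 5 = 9 — valid.
  m = -11: √(36) = 6, while m + 5 = -6 — extraneous.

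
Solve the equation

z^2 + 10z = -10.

Rearrange to standard form: z^2 + 10z + 10 = 0.
Discriminant: (10)^2 - 4*1*10 = 60.
Quadratic formula: z = (-10 +/- sqrt(60)) / 2.
So z = -5 + sqrt(15) ~= -1.127 or z = -5 - sqrt(15) ~= -8.873.

z = -8.873 or z = -1.127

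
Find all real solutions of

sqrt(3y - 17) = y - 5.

Square both sides: 3y - 17 = (y - 5)^2.
Expand and rearrange: y^2 - 13y + 42 = 0.
Solving gives y = 7 or y = 6.
Check each candidate in the original equation:
  y = 7: sqrt(4) = 2, while y - 5 = 2 — valid.
  y = 6: sqrt(1) = 1, while y - 5 = 1 — valid.

y = 6 or y = 7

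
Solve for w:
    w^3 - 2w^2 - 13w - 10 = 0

w = -2 or w = -1 or w = 5

Possible rational roots are divisors of -10. Testing w = -2 gives 0, so (w + 2) is a factor.
Divide: w^3 - 2w^2 - 13w - 10 = (w + 2)(w^2 - 4w - 5).
Factor the quadratic: w = 5 or w = -1.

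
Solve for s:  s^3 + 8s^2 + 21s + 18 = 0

s = -3 or s = -2

Possible rational roots are divisors of 18. Testing s = -2 gives 0, so (s + 2) is a factor.
Divide: s^3 + 8s^2 + 21s + 18 = (s + 2)(s^2 + 6s + 9).
The quadratic has the repeated root s = -3.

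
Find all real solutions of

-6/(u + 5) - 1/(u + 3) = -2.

u = -3.5 or u = -1

Multiply both sides by (u + 5)(u + 3):
-6(u + 3) - (u + 5) = -2(u + 5)(u + 3).
Expand and collect terms: -2u^2 - 9u - 7 = 0.
Factor or apply the quadratic formula: u = -3.5 or u = -1.
Neither value makes a denominator zero (u != -5, u != -3), so both are valid.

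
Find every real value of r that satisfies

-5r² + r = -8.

Rearrange to standard form: -5r² + r + 8 = 0.
Discriminant: (1)² − 4·(-5)·8 = 161.
Quadratic formula: r = (-1 ± √161) / (-10).
So r = 1/10 - √(161)/10 ≈ -1.1689 or r = 1/10 + √(161)/10 ≈ 1.3689.

r = -1.1689 or r = 1.3689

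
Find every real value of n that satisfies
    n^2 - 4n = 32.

Bring every term to one side: n^2 - 4n - 32 = 0.
Factor: (n - 8)(n + 4) = 0.
So n = 8 or n = -4.

n = -4 or n = 8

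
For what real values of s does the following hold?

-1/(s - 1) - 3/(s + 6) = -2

Multiply both sides by (s - 1)(s + 6):
-(s + 6) - 3(s - 1) = -2(s - 1)(s + 6).
Expand and collect terms: -2s^2 - 6s + 15 = 0.
By the quadratic formula, s = (6 +/- sqrt(156)) / -4, so s ~= -4.6225 or s ~= 1.6225.
Neither value makes a denominator zero (s != 1, s != -6), so both are valid.

s = -4.6225 or s = 1.6225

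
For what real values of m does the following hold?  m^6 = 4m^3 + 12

m = -1.2599 or m = 1.8171

Let u = m^3. The equation becomes u^2 - 4u - 12 = 0.
Factor: (u + 2)(u - 6) = 0, so u = -2 or u = 6.
m^3 = -2 gives m = -(2)^(1/3) ~= -1.2599.
m^3 = 6 gives m = (6)^(1/3) ~= 1.8171.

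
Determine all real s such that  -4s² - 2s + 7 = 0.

s = -1.5963 or s = 1.0963

Discriminant: (-2)² − 4·(-4)·7 = 116.
Quadratic formula: s = (2 ± √116) / (-8).
So s = -√(29)/4 - 1/4 ≈ -1.5963 or s = -1/4 + √(29)/4 ≈ 1.0963.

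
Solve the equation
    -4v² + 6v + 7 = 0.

Discriminant: (6)² − 4·(-4)·7 = 148.
Quadratic formula: v = (-6 ± √148) / (-8).
So v = 3/4 - √(37)/4 ≈ -0.7707 or v = 3/4 + √(37)/4 ≈ 2.2707.

v = -0.7707 or v = 2.2707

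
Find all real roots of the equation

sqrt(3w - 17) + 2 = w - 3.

w = 6 or w = 7

Isolate the radical: sqrt(3w - 17) = w - 5.
Square both sides: 3w - 17 = (w - 5)^2.
Expand and rearrange: w^2 - 13w + 42 = 0.
Solving gives w = 7 or w = 6.
Check each candidate in the original equation:
  w = 7: sqrt(4) = 2, while w - 5 = 2 — valid.
  w = 6: sqrt(1) = 1, while w - 5 = 1 — valid.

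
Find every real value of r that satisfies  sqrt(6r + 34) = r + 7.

r = -5 or r = -3

Square both sides: 6r + 34 = (r + 7)^2.
Expand and rearrange: r^2 + 8r + 15 = 0.
Solving gives r = -3 or r = -5.
Check each candidate in the original equation:
  r = -3: sqrt(16) = 4, while r + 7 = 4 — valid.
  r = -5: sqrt(4) = 2, while r + 7 = 2 — valid.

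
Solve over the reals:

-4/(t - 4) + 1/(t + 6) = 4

t = -5.7213 or t = 2.9713

Multiply both sides by (t - 4)(t + 6):
-4(t + 6) + (t - 4) = 4(t - 4)(t + 6).
Expand and collect terms: 4t^2 + 11t - 68 = 0.
By the quadratic formula, t = (-11 +/- sqrt(1209)) / 8, so t ~= 2.9713 or t ~= -5.7213.
Neither value makes a denominator zero (t != 4, t != -6), so both are valid.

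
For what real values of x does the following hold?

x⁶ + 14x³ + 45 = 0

x = -2.0801 or x = -1.71

Let u = x³. The equation becomes u² + 14u + 45 = 0.
Factor: (u + 5)(u + 9) = 0, so u = -5 or u = -9.
x³ = -5 gives x = -∛(5) ≈ -1.71.
x³ = -9 gives x = -∛(9) ≈ -2.0801.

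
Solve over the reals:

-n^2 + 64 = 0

n = -8 or n = 8

Factor: -1(n - 8)(n + 8) = 0.
So n = 8 or n = -8.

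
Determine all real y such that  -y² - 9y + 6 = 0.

Discriminant: (-9)² − 4·(-1)·6 = 105.
Quadratic formula: y = (9 ± √105) / (-2).
So y = -√(105)/2 - 9/2 ≈ -9.6235 or y = -9/2 + √(105)/2 ≈ 0.6235.

y = -9.6235 or y = 0.6235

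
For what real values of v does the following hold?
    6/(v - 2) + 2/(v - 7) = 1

v = 5 or v = 12

Multiply both sides by (v - 2)(v - 7):
6(v - 7) + 2(v - 2) = (v - 2)(v - 7).
Expand and collect terms: v² - 17v + 60 = 0.
Factor or apply the quadratic formula: v = 12 or v = 5.
Neither value makes a denominator zero (v ≠ 2, v ≠ 7), so both are valid.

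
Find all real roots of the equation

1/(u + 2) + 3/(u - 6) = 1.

u = -1.2915 or u = 9.2915

Multiply both sides by (u + 2)(u - 6):
(u - 6) + 3(u + 2) = (u + 2)(u - 6).
Expand and collect terms: u² - 8u - 12 = 0.
By the quadratic formula, u = (8 ± √112) / 2, so u ≈ 9.2915 or u ≈ -1.2915.
Neither value makes a denominator zero (u ≠ -2, u ≠ 6), so both are valid.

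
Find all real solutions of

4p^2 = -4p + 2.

p = -1.366 or p = 0.366

Rearrange to standard form: 4p^2 + 4p - 2 = 0.
Discriminant: (4)^2 - 4*4*(-2) = 48.
Quadratic formula: p = (-4 +/- sqrt(48)) / 8.
So p = -1/2 + sqrt(3)/2 ~= 0.366 or p = -sqrt(3)/2 - 1/2 ~= -1.366.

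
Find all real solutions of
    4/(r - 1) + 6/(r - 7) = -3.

r = -0.7936 or r = 5.4603

Multiply both sides by (r - 1)(r - 7):
4(r - 7) + 6(r - 1) = -3(r - 1)(r - 7).
Expand and collect terms: -3r^2 + 14r + 13 = 0.
By the quadratic formula, r = (-14 +/- sqrt(352)) / -6, so r ~= -0.7936 or r ~= 5.4603.
Neither value makes a denominator zero (r != 1, r != 7), so both are valid.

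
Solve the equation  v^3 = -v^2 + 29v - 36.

v = -6.4051 or v = 1.4051 or v = 4

Rearrange: v^3 + v^2 - 29v + 36 = 0.
Possible rational roots are divisors of 36. Testing v = 4 gives 0, so (v - 4) is a factor.
Divide: v^3 + v^2 - 29v + 36 = (v - 4)(v^2 + 5v - 9).
Apply the quadratic formula to v^2 + 5v - 9 = 0: v = (-5 +/- sqrt(61))/2, i.e. v ~= 1.4051 or v ~= -6.4051.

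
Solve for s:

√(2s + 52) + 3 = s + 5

s = 6

Isolate the radical: √(2s + 52) = s + 2.
Square both sides: 2s + 52 = (s + 2)².
Expand and rearrange: s² + 2s - 48 = 0.
Solving gives s = 6 or s = -8.
Check each candidate in the original equation:
  s = 6: √(64) = 8, while s + 2 = 8 — valid.
  s = -8: √(36) = 6, while s + 2 = -6 — extraneous.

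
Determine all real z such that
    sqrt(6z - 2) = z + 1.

Square both sides: 6z - 2 = (z + 1)^2.
Expand and rearrange: z^2 - 4z + 3 = 0.
Solving gives z = 3 or z = 1.
Check each candidate in the original equation:
  z = 3: sqrt(16) = 4, while z + 1 = 4 — valid.
  z = 1: sqrt(4) = 2, while z + 1 = 2 — valid.

z = 1 or z = 3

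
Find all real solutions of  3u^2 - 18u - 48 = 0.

Factor: 3(u - 8)(u + 2) = 0.
So u = 8 or u = -2.

u = -2 or u = 8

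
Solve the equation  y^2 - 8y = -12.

y = 2 or y = 6

Bring every term to one side: y^2 - 8y + 12 = 0.
Factor: (y - 2)(y - 6) = 0.
So y = 2 or y = 6.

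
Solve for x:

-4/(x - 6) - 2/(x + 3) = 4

x = -3.5584 or x = 5.0584

Multiply both sides by (x - 6)(x + 3):
-4(x + 3) - 2(x - 6) = 4(x - 6)(x + 3).
Expand and collect terms: 4x^2 - 6x - 72 = 0.
By the quadratic formula, x = (6 +/- sqrt(1188)) / 8, so x ~= 5.0584 or x ~= -3.5584.
Neither value makes a denominator zero (x != 6, x != -3), so both are valid.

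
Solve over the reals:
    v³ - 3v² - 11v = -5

Rearrange: v³ - 3v² - 11v + 5 = 0.
Possible rational roots are divisors of 5. Testing v = 5 gives 0, so (v - 5) is a factor.
Divide: v³ - 3v² - 11v + 5 = (v - 5)(v² + 2v - 1).
Apply the quadratic formula to v² + 2v - 1 = 0: v = (-2 ± √8)/2, i.e. v ≈ 0.4142 or v ≈ -2.4142.

v = -2.4142 or v = 0.4142 or v = 5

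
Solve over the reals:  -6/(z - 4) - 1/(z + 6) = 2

Multiply both sides by (z - 4)(z + 6):
-6(z + 6) - (z - 4) = 2(z - 4)(z + 6).
Expand and collect terms: 2z² + 11z - 16 = 0.
By the quadratic formula, z = (-11 ± √249) / 4, so z ≈ 1.1949 or z ≈ -6.6949.
Neither value makes a denominator zero (z ≠ 4, z ≠ -6), so both are valid.

z = -6.6949 or z = 1.1949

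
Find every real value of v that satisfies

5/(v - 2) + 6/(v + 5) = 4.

Multiply both sides by (v - 2)(v + 5):
5(v + 5) + 6(v - 2) = 4(v - 2)(v + 5).
Expand and collect terms: 4v² + v - 53 = 0.
By the quadratic formula, v = (-1 ± √849) / 8, so v ≈ 3.5172 or v ≈ -3.7672.
Neither value makes a denominator zero (v ≠ 2, v ≠ -5), so both are valid.

v = -3.7672 or v = 3.5172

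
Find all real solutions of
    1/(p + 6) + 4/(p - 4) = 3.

Multiply both sides by (p + 6)(p - 4):
(p - 4) + 4(p + 6) = 3(p + 6)(p - 4).
Expand and collect terms: 3p² + p - 92 = 0.
By the quadratic formula, p = (-1 ± √1105) / 6, so p ≈ 5.3736 or p ≈ -5.7069.
Neither value makes a denominator zero (p ≠ -6, p ≠ 4), so both are valid.

p = -5.7069 or p = 5.3736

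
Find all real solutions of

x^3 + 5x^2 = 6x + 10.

x = -5.7417 or x = -1 or x = 1.7417

Rearrange: x^3 + 5x^2 - 6x - 10 = 0.
Possible rational roots are divisors of -10. Testing x = -1 gives 0, so (x + 1) is a factor.
Divide: x^3 + 5x^2 - 6x - 10 = (x + 1)(x^2 + 4x - 10).
Apply the quadratic formula to x^2 + 4x - 10 = 0: x = (-4 +/- sqrt(56))/2, i.e. x ~= 1.7417 or x ~= -5.7417.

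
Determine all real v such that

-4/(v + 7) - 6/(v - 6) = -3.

Multiply both sides by (v + 7)(v - 6):
-4(v - 6) - 6(v + 7) = -3(v + 7)(v - 6).
Expand and collect terms: -3v² + 7v + 144 = 0.
By the quadratic formula, v = (-7 ± √1777) / -6, so v ≈ -5.8591 or v ≈ 8.1924.
Neither value makes a denominator zero (v ≠ -7, v ≠ 6), so both are valid.

v = -5.8591 or v = 8.1924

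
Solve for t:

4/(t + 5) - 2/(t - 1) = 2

Multiply both sides by (t + 5)(t - 1):
4(t - 1) - 2(t + 5) = 2(t + 5)(t - 1).
Expand and collect terms: 2t² + 6t + 4 = 0.
Factor or apply the quadratic formula: t = -1 or t = -2.
Neither value makes a denominator zero (t ≠ -5, t ≠ 1), so both are valid.

t = -2 or t = -1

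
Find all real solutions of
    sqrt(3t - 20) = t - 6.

t = 7 or t = 8

Square both sides: 3t - 20 = (t - 6)^2.
Expand and rearrange: t^2 - 15t + 56 = 0.
Solving gives t = 8 or t = 7.
Check each candidate in the original equation:
  t = 8: sqrt(4) = 2, while t - 6 = 2 — valid.
  t = 7: sqrt(1) = 1, while t - 6 = 1 — valid.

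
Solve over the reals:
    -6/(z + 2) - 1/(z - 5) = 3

Multiply both sides by (z + 2)(z - 5):
-6(z - 5) - (z + 2) = 3(z + 2)(z - 5).
Expand and collect terms: 3z^2 - 2z - 58 = 0.
By the quadratic formula, z = (2 +/- sqrt(700)) / 6, so z ~= 4.7429 or z ~= -4.0763.
Neither value makes a denominator zero (z != -2, z != 5), so both are valid.

z = -4.0763 or z = 4.7429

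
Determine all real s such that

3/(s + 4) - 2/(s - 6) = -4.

Multiply both sides by (s + 4)(s - 6):
3(s - 6) - 2(s + 4) = -4(s + 4)(s - 6).
Expand and collect terms: -4s² + 7s + 122 = 0.
By the quadratic formula, s = (-7 ± √2001) / -8, so s ≈ -4.7166 or s ≈ 6.4666.
Neither value makes a denominator zero (s ≠ -4, s ≠ 6), so both are valid.

s = -4.7166 or s = 6.4666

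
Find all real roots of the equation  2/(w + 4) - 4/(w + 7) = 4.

w = -7.886 or w = -3.614

Multiply both sides by (w + 4)(w + 7):
2(w + 7) - 4(w + 4) = 4(w + 4)(w + 7).
Expand and collect terms: 4w^2 + 46w + 114 = 0.
By the quadratic formula, w = (-46 +/- sqrt(292)) / 8, so w ~= -3.614 or w ~= -7.886.
Neither value makes a denominator zero (w != -4, w != -7), so both are valid.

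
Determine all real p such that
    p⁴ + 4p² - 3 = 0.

p = -0.8036 or p = 0.8036

Let u = p². The equation becomes u² + 4u - 3 = 0.
By the quadratic formula, u = -2 + √(7) or u = -√(7) - 2.
p² = -2 + √(7) gives p = ±√(-2 + √(7)) ≈ ±0.8036.
p² = -√(7) - 2 < 0 has no real solution.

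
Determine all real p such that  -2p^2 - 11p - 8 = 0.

p = -4.6375 or p = -0.8625

Discriminant: (-11)^2 - 4*(-2)*(-8) = 57.
Quadratic formula: p = (11 +/- sqrt(57)) / (-4).
So p = -11/4 - sqrt(57)/4 ~= -4.6375 or p = -11/4 + sqrt(57)/4 ~= -0.8625.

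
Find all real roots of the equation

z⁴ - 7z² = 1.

Let u = z². The equation becomes u² - 7u - 1 = 0.
By the quadratic formula, u = 7/2 + √(53)/2 or u = 7/2 - √(53)/2.
z² = 7/2 + √(53)/2 gives z = ±√(7/2 + √(53)/2) ≈ ±2.6721.
z² = 7/2 - √(53)/2 < 0 has no real solution.

z = -2.6721 or z = 2.6721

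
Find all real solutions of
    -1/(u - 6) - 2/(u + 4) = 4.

u = -4.5122 or u = 5.7622

Multiply both sides by (u - 6)(u + 4):
-(u + 4) - 2(u - 6) = 4(u - 6)(u + 4).
Expand and collect terms: 4u^2 - 5u - 104 = 0.
By the quadratic formula, u = (5 +/- sqrt(1689)) / 8, so u ~= 5.7622 or u ~= -4.5122.
Neither value makes a denominator zero (u != 6, u != -4), so both are valid.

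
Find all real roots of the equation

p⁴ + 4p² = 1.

Let u = p². The equation becomes u² + 4u - 1 = 0.
By the quadratic formula, u = -2 + √(5) or u = -√(5) - 2.
p² = -2 + √(5) gives p = ±√(-2 + √(5)) ≈ ±0.4859.
p² = -√(5) - 2 < 0 has no real solution.

p = -0.4859 or p = 0.4859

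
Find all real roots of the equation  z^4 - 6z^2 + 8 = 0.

Let u = z^2. The equation becomes u^2 - 6u + 8 = 0.
Factor: (u - 2)(u - 4) = 0, so u = 2 or u = 4.
z^2 = 2 gives z = +/-sqrt(2) ~= +/-1.4142.
z^2 = 4 gives z = +/-2.

z = -2 or z = -1.4142 or z = 1.4142 or z = 2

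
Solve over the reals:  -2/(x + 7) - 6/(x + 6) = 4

x = -8.366 or x = -6.634

Multiply both sides by (x + 7)(x + 6):
-2(x + 6) - 6(x + 7) = 4(x + 7)(x + 6).
Expand and collect terms: 4x² + 60x + 222 = 0.
By the quadratic formula, x = (-60 ± √48) / 8, so x ≈ -6.634 or x ≈ -8.366.
Neither value makes a denominator zero (x ≠ -7, x ≠ -6), so both are valid.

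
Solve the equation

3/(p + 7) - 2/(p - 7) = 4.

p = -6.2205 or p = 6.4705

Multiply both sides by (p + 7)(p - 7):
3(p - 7) - 2(p + 7) = 4(p + 7)(p - 7).
Expand and collect terms: 4p² - p - 161 = 0.
By the quadratic formula, p = (1 ± √2577) / 8, so p ≈ 6.4705 or p ≈ -6.2205.
Neither value makes a denominator zero (p ≠ -7, p ≠ 7), so both are valid.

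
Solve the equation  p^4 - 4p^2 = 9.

Let u = p^2. The equation becomes u^2 - 4u - 9 = 0.
By the quadratic formula, u = 2 + sqrt(13) or u = 2 - sqrt(13).
p^2 = 2 + sqrt(13) gives p = +/-sqrt(2 + sqrt(13)) ~= +/-2.3676.
p^2 = 2 - sqrt(13) < 0 has no real solution.

p = -2.3676 or p = 2.3676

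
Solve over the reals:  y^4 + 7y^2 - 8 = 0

y = -1 or y = 1

Let u = y^2. The equation becomes u^2 + 7u - 8 = 0.
Factor: (u + 8)(u - 1) = 0, so u = -8 or u = 1.
y^2 = -8 < 0 has no real solution.
y^2 = 1 gives y = +/-1.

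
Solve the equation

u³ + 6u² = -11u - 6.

Rearrange: u³ + 6u² + 11u + 6 = 0.
Possible rational roots are divisors of 6. Testing u = -2 gives 0, so (u + 2) is a factor.
Divide: u³ + 6u² + 11u + 6 = (u + 2)(u² + 4u + 3).
Factor the quadratic: u = -1 or u = -3.

u = -3 or u = -2 or u = -1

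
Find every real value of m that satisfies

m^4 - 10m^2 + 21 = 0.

m = -2.6458 or m = -1.7321 or m = 1.7321 or m = 2.6458

Let u = m^2. The equation becomes u^2 - 10u + 21 = 0.
Factor: (u - 3)(u - 7) = 0, so u = 3 or u = 7.
m^2 = 3 gives m = +/-sqrt(3) ~= +/-1.7321.
m^2 = 7 gives m = +/-sqrt(7) ~= +/-2.6458.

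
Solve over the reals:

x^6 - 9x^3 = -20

Let u = x^3. The equation becomes u^2 - 9u + 20 = 0.
Factor: (u - 5)(u - 4) = 0, so u = 5 or u = 4.
x^3 = 5 gives x = (5)^(1/3) ~= 1.71.
x^3 = 4 gives x = (4)^(1/3) ~= 1.5874.

x = 1.5874 or x = 1.71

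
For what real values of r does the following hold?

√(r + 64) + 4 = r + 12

Isolate the radical: √(r + 64) = r + 8.
Square both sides: r + 64 = (r + 8)².
Expand and rearrange: r² + 15r = 0.
Solving gives r = 0 or r = -15.
Check each candidate in the original equation:
  r = 0: √(64) = 8, while r + 8 = 8 — valid.
  r = -15: √(49) = 7, while r + 8 = -7 — extraneous.

r = 0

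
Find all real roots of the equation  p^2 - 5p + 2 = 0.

p = 0.4384 or p = 4.5616

Discriminant: (-5)^2 - 4*1*2 = 17.
Quadratic formula: p = (5 +/- sqrt(17)) / 2.
So p = sqrt(17)/2 + 5/2 ~= 4.5616 or p = 5/2 - sqrt(17)/2 ~= 0.4384.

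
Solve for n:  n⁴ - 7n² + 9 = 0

n = -2.3028 or n = -1.3028 or n = 1.3028 or n = 2.3028

Let u = n². The equation becomes u² - 7u + 9 = 0.
By the quadratic formula, u = √(13)/2 + 7/2 or u = 7/2 - √(13)/2.
n² = √(13)/2 + 7/2 gives n = ±(1/2 + √(13)/2) ≈ ±2.3028.
n² = 7/2 - √(13)/2 gives n = ±(-1/2 + √(13)/2) ≈ ±1.3028.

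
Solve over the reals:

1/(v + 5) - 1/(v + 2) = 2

Multiply both sides by (v + 5)(v + 2):
(v + 2) - (v + 5) = 2(v + 5)(v + 2).
Expand and collect terms: 2v^2 + 14v + 23 = 0.
By the quadratic formula, v = (-14 +/- sqrt(12)) / 4, so v ~= -2.634 or v ~= -4.366.
Neither value makes a denominator zero (v != -5, v != -2), so both are valid.

v = -4.366 or v = -2.634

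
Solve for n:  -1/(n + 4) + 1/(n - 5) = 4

Multiply both sides by (n + 4)(n - 5):
-(n - 5) + (n + 4) = 4(n + 4)(n - 5).
Expand and collect terms: 4n^2 - 4n - 89 = 0.
By the quadratic formula, n = (4 +/- sqrt(1440)) / 8, so n ~= 5.2434 or n ~= -4.2434.
Neither value makes a denominator zero (n != -4, n != 5), so both are valid.

n = -4.2434 or n = 5.2434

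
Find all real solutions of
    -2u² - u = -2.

Rearrange to standard form: -2u² - u + 2 = 0.
Discriminant: (-1)² − 4·(-2)·2 = 17.
Quadratic formula: u = (1 ± √17) / (-4).
So u = -√(17)/4 - 1/4 ≈ -1.2808 or u = -1/4 + √(17)/4 ≈ 0.7808.

u = -1.2808 or u = 0.7808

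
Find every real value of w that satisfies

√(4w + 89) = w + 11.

Square both sides: 4w + 89 = (w + 11)².
Expand and rearrange: w² + 18w + 32 = 0.
Solving gives w = -2 or w = -16.
Check each candidate in the original equation:
  w = -2: √(81) = 9, while w + 11 = 9 — valid.
  w = -16: √(25) = 5, while w + 11 = -5 — extraneous.

w = -2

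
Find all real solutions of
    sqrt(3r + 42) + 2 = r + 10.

Isolate the radical: sqrt(3r + 42) = r + 8.
Square both sides: 3r + 42 = (r + 8)^2.
Expand and rearrange: r^2 + 13r + 22 = 0.
Solving gives r = -2 or r = -11.
Check each candidate in the original equation:
  r = -2: sqrt(36) = 6, while r + 8 = 6 — valid.
  r = -11: sqrt(9) = 3, while r + 8 = -3 — extraneous.

r = -2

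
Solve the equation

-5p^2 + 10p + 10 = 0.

Discriminant: (10)^2 - 4*(-5)*10 = 300.
Quadratic formula: p = (-10 +/- sqrt(300)) / (-10).
So p = 1 - sqrt(3) ~= -0.7321 or p = 1 + sqrt(3) ~= 2.7321.

p = -0.7321 or p = 2.7321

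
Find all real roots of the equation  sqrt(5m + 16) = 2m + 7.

m = -3 or m = -2.75

Square both sides: 5m + 16 = (2m + 7)^2.
Expand and rearrange: 4m^2 + 23m + 33 = 0.
Solving gives m = -2.75 or m = -3.
Check each candidate in the original equation:
  m = -2.75: sqrt(2.25) = 1.5, while 2m + 7 = 1.5 — valid.
  m = -3: sqrt(1) = 1, while 2m + 7 = 1 — valid.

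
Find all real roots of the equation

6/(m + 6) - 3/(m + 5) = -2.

Multiply both sides by (m + 6)(m + 5):
6(m + 5) - 3(m + 6) = -2(m + 6)(m + 5).
Expand and collect terms: -2m^2 - 25m - 72 = 0.
Factor or apply the quadratic formula: m = -8 or m = -4.5.
Neither value makes a denominator zero (m != -6, m != -5), so both are valid.

m = -8 or m = -4.5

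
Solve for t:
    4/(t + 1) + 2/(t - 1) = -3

Multiply both sides by (t + 1)(t - 1):
4(t - 1) + 2(t + 1) = -3(t + 1)(t - 1).
Expand and collect terms: -3t^2 - 6t + 5 = 0.
By the quadratic formula, t = (6 +/- sqrt(96)) / -6, so t ~= -2.633 or t ~= 0.633.
Neither value makes a denominator zero (t != -1, t != 1), so both are valid.

t = -2.633 or t = 0.633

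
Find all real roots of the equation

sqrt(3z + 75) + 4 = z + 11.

Isolate the radical: sqrt(3z + 75) = z + 7.
Square both sides: 3z + 75 = (z + 7)^2.
Expand and rearrange: z^2 + 11z - 26 = 0.
Solving gives z = 2 or z = -13.
Check each candidate in the original equation:
  z = 2: sqrt(81) = 9, while z + 7 = 9 — valid.
  z = -13: sqrt(36) = 6, while z + 7 = -6 — extraneous.

z = 2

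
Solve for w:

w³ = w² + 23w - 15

Rearrange: w³ - w² - 23w + 15 = 0.
Possible rational roots are divisors of 15. Testing w = 5 gives 0, so (w - 5) is a factor.
Divide: w³ - w² - 23w + 15 = (w - 5)(w² + 4w - 3).
Apply the quadratic formula to w² + 4w - 3 = 0: w = (-4 ± √28)/2, i.e. w ≈ 0.6458 or w ≈ -4.6458.

w = -4.6458 or w = 0.6458 or w = 5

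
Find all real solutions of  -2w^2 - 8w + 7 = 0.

Discriminant: (-8)^2 - 4*(-2)*7 = 120.
Quadratic formula: w = (8 +/- sqrt(120)) / (-4).
So w = -sqrt(30)/2 - 2 ~= -4.7386 or w = -2 + sqrt(30)/2 ~= 0.7386.

w = -4.7386 or w = 0.7386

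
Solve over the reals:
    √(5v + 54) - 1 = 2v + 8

Isolate the radical: √(5v + 54) = 2v + 9.
Square both sides: 5v + 54 = (2v + 9)².
Expand and rearrange: 4v² + 31v + 27 = 0.
Solving gives v = -1 or v = -6.75.
Check each candidate in the original equation:
  v = -1: √(49) = 7, while 2v + 9 = 7 — valid.
  v = -6.75: √(20.25) = 4.5, while 2v + 9 = -4.5 — extraneous.

v = -1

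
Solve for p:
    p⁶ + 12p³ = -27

Let u = p³. The equation becomes u² + 12u + 27 = 0.
Factor: (u + 9)(u + 3) = 0, so u = -9 or u = -3.
p³ = -9 gives p = -∛(9) ≈ -2.0801.
p³ = -3 gives p = -∛(3) ≈ -1.4422.

p = -2.0801 or p = -1.4422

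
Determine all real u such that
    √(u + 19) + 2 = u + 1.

Isolate the radical: √(u + 19) = u - 1.
Square both sides: u + 19 = (u - 1)².
Expand and rearrange: u² - 3u - 18 = 0.
Solving gives u = 6 or u = -3.
Check each candidate in the original equation:
  u = 6: √(25) = 5, while u - 1 = 5 — valid.
  u = -3: √(16) = 4, while u - 1 = -4 — extraneous.

u = 6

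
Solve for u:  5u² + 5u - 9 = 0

u = -1.9318 or u = 0.9318

Discriminant: (5)² − 4·5·(-9) = 205.
Quadratic formula: u = (-5 ± √205) / 10.
So u = -1/2 + √(205)/10 ≈ 0.9318 or u = -√(205)/10 - 1/2 ≈ -1.9318.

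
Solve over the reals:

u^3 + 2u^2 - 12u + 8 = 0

u = -4.8284 or u = 0.8284 or u = 2

Possible rational roots are divisors of 8. Testing u = 2 gives 0, so (u - 2) is a factor.
Divide: u^3 + 2u^2 - 12u + 8 = (u - 2)(u^2 + 4u - 4).
Apply the quadratic formula to u^2 + 4u - 4 = 0: u = (-4 +/- sqrt(32))/2, i.e. u ~= 0.8284 or u ~= -4.8284.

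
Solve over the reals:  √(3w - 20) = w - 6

Square both sides: 3w - 20 = (w - 6)².
Expand and rearrange: w² - 15w + 56 = 0.
Solving gives w = 8 or w = 7.
Check each candidate in the original equation:
  w = 8: √(4) = 2, while w - 6 = 2 — valid.
  w = 7: √(1) = 1, while w - 6 = 1 — valid.

w = 7 or w = 8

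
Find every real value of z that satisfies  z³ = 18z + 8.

Rearrange: z³ - 18z - 8 = 0.
Possible rational roots are divisors of -8. Testing z = -4 gives 0, so (z + 4) is a factor.
Divide: z³ - 18z - 8 = (z + 4)(z² - 4z - 2).
Apply the quadratic formula to z² - 4z - 2 = 0: z = (4 ± √24)/2, i.e. z ≈ 4.4495 or z ≈ -0.4495.

z = -4 or z = -0.4495 or z = 4.4495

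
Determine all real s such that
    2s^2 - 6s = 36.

s = -3 or s = 6

Bring every term to one side: 2s^2 - 6s - 36 = 0.
Factor: 2(s - 6)(s + 3) = 0.
So s = 6 or s = -3.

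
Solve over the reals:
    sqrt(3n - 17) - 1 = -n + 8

Isolate the radical: sqrt(3n - 17) = -n + 9.
Square both sides: 3n - 17 = (-n + 9)^2.
Expand and rearrange: n^2 - 21n + 98 = 0.
Solving gives n = 14 or n = 7.
Check each candidate in the original equation:
  n = 14: sqrt(25) = 5, while -n + 9 = -5 — extraneous.
  n = 7: sqrt(4) = 2, while -n + 9 = 2 — valid.

n = 7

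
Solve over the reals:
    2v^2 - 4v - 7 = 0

v = -1.1213 or v = 3.1213

Discriminant: (-4)^2 - 4*2*(-7) = 72.
Quadratic formula: v = (4 +/- sqrt(72)) / 4.
So v = 1 + 3*sqrt(2)/2 ~= 3.1213 or v = 1 - 3*sqrt(2)/2 ~= -1.1213.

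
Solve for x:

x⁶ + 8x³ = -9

x = -1.8801 or x = -1.1064

Let u = x³. The equation becomes u² + 8u + 9 = 0.
By the quadratic formula, u = -4 + √(7) or u = -4 - √(7).
x³ = -4 + √(7) gives x = -∛(4 - √(7)) ≈ -1.1064.
x³ = -4 - √(7) gives x = -∛(√(7) + 4) ≈ -1.8801.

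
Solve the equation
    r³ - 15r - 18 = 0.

Possible rational roots are divisors of -18. Testing r = -3 gives 0, so (r + 3) is a factor.
Divide: r³ - 15r - 18 = (r + 3)(r² - 3r - 6).
Apply the quadratic formula to r² - 3r - 6 = 0: r = (3 ± √33)/2, i.e. r ≈ 4.3723 or r ≈ -1.3723.

r = -3 or r = -1.3723 or r = 4.3723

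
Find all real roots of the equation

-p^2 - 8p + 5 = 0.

p = -8.5826 or p = 0.5826

Discriminant: (-8)^2 - 4*(-1)*5 = 84.
Quadratic formula: p = (8 +/- sqrt(84)) / (-2).
So p = -sqrt(21) - 4 ~= -8.5826 or p = -4 + sqrt(21) ~= 0.5826.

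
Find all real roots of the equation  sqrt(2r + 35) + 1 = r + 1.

r = 7

Isolate the radical: sqrt(2r + 35) = r.
Square both sides: 2r + 35 = (r)^2.
Expand and rearrange: r^2 - 2r - 35 = 0.
Solving gives r = 7 or r = -5.
Check each candidate in the original equation:
  r = 7: sqrt(49) = 7, while r = 7 — valid.
  r = -5: sqrt(25) = 5, while r = -5 — extraneous.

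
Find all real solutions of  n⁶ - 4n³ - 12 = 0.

n = -1.2599 or n = 1.8171

Let u = n³. The equation becomes u² - 4u - 12 = 0.
Factor: (u + 2)(u - 6) = 0, so u = -2 or u = 6.
n³ = -2 gives n = -∛(2) ≈ -1.2599.
n³ = 6 gives n = ∛(6) ≈ 1.8171.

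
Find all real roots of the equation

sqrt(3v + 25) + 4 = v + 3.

Isolate the radical: sqrt(3v + 25) = v - 1.
Square both sides: 3v + 25 = (v - 1)^2.
Expand and rearrange: v^2 - 5v - 24 = 0.
Solving gives v = 8 or v = -3.
Check each candidate in the original equation:
  v = 8: sqrt(49) = 7, while v - 1 = 7 — valid.
  v = -3: sqrt(16) = 4, while v - 1 = -4 — extraneous.

v = 8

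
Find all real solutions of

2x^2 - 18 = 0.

Factor: 2(x + 3)(x - 3) = 0.
So x = -3 or x = 3.

x = -3 or x = 3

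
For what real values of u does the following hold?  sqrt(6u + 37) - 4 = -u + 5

u = 2

Isolate the radical: sqrt(6u + 37) = -u + 9.
Square both sides: 6u + 37 = (-u + 9)^2.
Expand and rearrange: u^2 - 24u + 44 = 0.
Solving gives u = 22 or u = 2.
Check each candidate in the original equation:
  u = 22: sqrt(169) = 13, while -u + 9 = -13 — extraneous.
  u = 2: sqrt(49) = 7, while -u + 9 = 7 — valid.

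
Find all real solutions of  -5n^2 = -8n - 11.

Rearrange to standard form: -5n^2 + 8n + 11 = 0.
Discriminant: (8)^2 - 4*(-5)*11 = 284.
Quadratic formula: n = (-8 +/- sqrt(284)) / (-10).
So n = 4/5 - sqrt(71)/5 ~= -0.8852 or n = 4/5 + sqrt(71)/5 ~= 2.4852.

n = -0.8852 or n = 2.4852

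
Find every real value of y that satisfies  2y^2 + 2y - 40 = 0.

Factor: 2(y - 4)(y + 5) = 0.
So y = 4 or y = -5.

y = -5 or y = 4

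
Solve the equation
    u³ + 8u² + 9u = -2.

u = -6.7016 or u = -1 or u = -0.2984

Rearrange: u³ + 8u² + 9u + 2 = 0.
Possible rational roots are divisors of 2. Testing u = -1 gives 0, so (u + 1) is a factor.
Divide: u³ + 8u² + 9u + 2 = (u + 1)(u² + 7u + 2).
Apply the quadratic formula to u² + 7u + 2 = 0: u = (-7 ± √41)/2, i.e. u ≈ -0.2984 or u ≈ -6.7016.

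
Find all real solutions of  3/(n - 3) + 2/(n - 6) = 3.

n = 3.7699 or n = 6.8968

Multiply both sides by (n - 3)(n - 6):
3(n - 6) + 2(n - 3) = 3(n - 3)(n - 6).
Expand and collect terms: 3n^2 - 32n + 78 = 0.
By the quadratic formula, n = (32 +/- sqrt(88)) / 6, so n ~= 6.8968 or n ~= 3.7699.
Neither value makes a denominator zero (n != 3, n != 6), so both are valid.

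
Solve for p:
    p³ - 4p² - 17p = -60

p = -4 or p = 3 or p = 5

Rearrange: p³ - 4p² - 17p + 60 = 0.
Possible rational roots are divisors of 60. Testing p = 5 gives 0, so (p - 5) is a factor.
Divide: p³ - 4p² - 17p + 60 = (p - 5)(p² + p - 12).
Factor the quadratic: p = 3 or p = -4.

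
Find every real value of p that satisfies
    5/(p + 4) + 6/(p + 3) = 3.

Multiply both sides by (p + 4)(p + 3):
5(p + 3) + 6(p + 4) = 3(p + 4)(p + 3).
Expand and collect terms: 3p² + 10p - 3 = 0.
By the quadratic formula, p = (-10 ± √136) / 6, so p ≈ 0.277 or p ≈ -3.6103.
Neither value makes a denominator zero (p ≠ -4, p ≠ -3), so both are valid.

p = -3.6103 or p = 0.277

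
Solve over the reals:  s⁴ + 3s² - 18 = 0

s = -1.7321 or s = 1.7321

Let u = s². The equation becomes u² + 3u - 18 = 0.
Factor: (u + 6)(u - 3) = 0, so u = -6 or u = 3.
s² = -6 < 0 has no real solution.
s² = 3 gives s = ±√(3) ≈ ±1.7321.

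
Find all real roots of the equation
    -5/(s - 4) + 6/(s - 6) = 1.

Multiply both sides by (s - 4)(s - 6):
-5(s - 6) + 6(s - 4) = (s - 4)(s - 6).
Expand and collect terms: s² - 11s + 18 = 0.
Factor or apply the quadratic formula: s = 9 or s = 2.
Neither value makes a denominator zero (s ≠ 4, s ≠ 6), so both are valid.

s = 2 or s = 9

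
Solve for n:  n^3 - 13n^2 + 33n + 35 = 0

Possible rational roots are divisors of 35. Testing n = 5 gives 0, so (n - 5) is a factor.
Divide: n^3 - 13n^2 + 33n + 35 = (n - 5)(n^2 - 8n - 7).
Apply the quadratic formula to n^2 - 8n - 7 = 0: n = (8 +/- sqrt(92))/2, i.e. n ~= 8.7958 or n ~= -0.7958.

n = -0.7958 or n = 5 or n = 8.7958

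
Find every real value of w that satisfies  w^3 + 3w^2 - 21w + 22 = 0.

Possible rational roots are divisors of 22. Testing w = 2 gives 0, so (w - 2) is a factor.
Divide: w^3 + 3w^2 - 21w + 22 = (w - 2)(w^2 + 5w - 11).
Apply the quadratic formula to w^2 + 5w - 11 = 0: w = (-5 +/- sqrt(69))/2, i.e. w ~= 1.6533 or w ~= -6.6533.

w = -6.6533 or w = 1.6533 or w = 2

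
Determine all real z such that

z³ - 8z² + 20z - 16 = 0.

z = 2 or z = 4

Possible rational roots are divisors of -16. Testing z = 4 gives 0, so (z - 4) is a factor.
Divide: z³ - 8z² + 20z - 16 = (z - 4)(z² - 4z + 4).
The quadratic has the repeated root z = 2.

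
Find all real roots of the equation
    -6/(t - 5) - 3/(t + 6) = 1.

t = -10.831 or t = 0.831

Multiply both sides by (t - 5)(t + 6):
-6(t + 6) - 3(t - 5) = (t - 5)(t + 6).
Expand and collect terms: t² + 10t - 9 = 0.
By the quadratic formula, t = (-10 ± √136) / 2, so t ≈ 0.831 or t ≈ -10.831.
Neither value makes a denominator zero (t ≠ 5, t ≠ -6), so both are valid.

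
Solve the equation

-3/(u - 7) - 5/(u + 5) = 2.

u = -7.7823 or u = 5.7823

Multiply both sides by (u - 7)(u + 5):
-3(u + 5) - 5(u - 7) = 2(u - 7)(u + 5).
Expand and collect terms: 2u² + 4u - 90 = 0.
By the quadratic formula, u = (-4 ± √736) / 4, so u ≈ 5.7823 or u ≈ -7.7823.
Neither value makes a denominator zero (u ≠ 7, u ≠ -5), so both are valid.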